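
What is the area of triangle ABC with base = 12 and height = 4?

Area = (1/2) * base * height
Area = (1/2) * 12 * 4
Area = 24

24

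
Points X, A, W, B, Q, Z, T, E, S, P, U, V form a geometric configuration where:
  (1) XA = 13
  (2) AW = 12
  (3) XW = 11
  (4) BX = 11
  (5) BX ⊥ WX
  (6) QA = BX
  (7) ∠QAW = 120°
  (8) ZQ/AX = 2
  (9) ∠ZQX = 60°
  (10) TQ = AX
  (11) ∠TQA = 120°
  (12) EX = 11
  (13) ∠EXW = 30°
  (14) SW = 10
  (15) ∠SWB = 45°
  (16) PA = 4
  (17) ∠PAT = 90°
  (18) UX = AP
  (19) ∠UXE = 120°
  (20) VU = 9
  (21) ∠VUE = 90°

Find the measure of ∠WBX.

Step 1: By the law of cosines on triangle BXW: BW² = 11² + 11² − 2·11·11·cos(90°) = 242, so BW = 11·√2.
Step 2: By the inverse law of cosines on triangle WBX: cos(∠WBX) = ((11·√2)² + 11² − 11²) / (2·11·√2·11) = 242/342.24 = 0.7071, so ∠WBX = 45°.

Therefore, the measure of angle ∠WBX = 45°.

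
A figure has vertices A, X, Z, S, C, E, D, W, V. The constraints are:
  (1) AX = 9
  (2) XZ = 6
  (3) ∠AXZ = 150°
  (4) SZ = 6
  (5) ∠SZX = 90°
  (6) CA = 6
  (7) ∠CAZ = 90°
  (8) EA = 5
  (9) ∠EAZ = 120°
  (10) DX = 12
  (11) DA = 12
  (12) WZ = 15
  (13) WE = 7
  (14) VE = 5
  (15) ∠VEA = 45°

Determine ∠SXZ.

Step 1: By the law of cosines on triangle XZS: XS² = 6² + 6² − 2·6·6·cos(90°) = 72, so XS = 6·√2.
Step 2: By the inverse law of cosines on triangle SXZ: cos(∠SXZ) = ((6·√2)² + 6² − 6²) / (2·6·√2·6) = 72/101.82 = 0.7071, so ∠SXZ = 45°.

Therefore, the measure of angle ∠SXZ = 45°.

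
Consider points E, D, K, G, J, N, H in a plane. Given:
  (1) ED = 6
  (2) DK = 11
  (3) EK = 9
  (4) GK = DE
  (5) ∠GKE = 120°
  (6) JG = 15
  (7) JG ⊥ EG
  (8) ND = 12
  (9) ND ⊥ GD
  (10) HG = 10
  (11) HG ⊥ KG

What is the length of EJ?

From the given relations: GK = DE = 6.
Step 1: By the law of cosines on triangle EKG: EG² = 9² + 6² − 2·9·6·cos(120°) = 171, so EG = 3·√19.
Step 2: By the law of cosines on triangle EGJ: EJ² = (3·√19)² + 15² − 2·3·√19·15·cos(90°) = 396, so EJ = 6·√11.

Therefore, the length of EJ = 6·√11.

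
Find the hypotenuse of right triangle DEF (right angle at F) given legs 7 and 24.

DE = sqrt(7^2 + 24^2) = sqrt(625) = 25

25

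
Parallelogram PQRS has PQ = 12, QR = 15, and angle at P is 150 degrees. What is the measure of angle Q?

Consecutive angles are supplementary: angle Q = 180 - 150 = 30 degrees.

30 degrees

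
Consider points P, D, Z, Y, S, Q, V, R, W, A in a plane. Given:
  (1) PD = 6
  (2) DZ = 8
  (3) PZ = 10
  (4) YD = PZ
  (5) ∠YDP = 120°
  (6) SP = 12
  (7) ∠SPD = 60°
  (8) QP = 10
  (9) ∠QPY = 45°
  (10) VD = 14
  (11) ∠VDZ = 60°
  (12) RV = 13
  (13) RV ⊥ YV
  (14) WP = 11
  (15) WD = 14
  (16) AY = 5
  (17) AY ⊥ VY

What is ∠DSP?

Step 1: By the law of cosines on triangle SPD: SD² = 12² + 6² − 2·12·6·cos(60°) = 108, so SD = 6·√3.
Step 2: By the inverse law of cosines on triangle DSP: cos(∠DSP) = ((6·√3)² + 12² − 6²) / (2·6·√3·12) = 216/249.42 = 0.866, so ∠DSP = 30°.

Therefore, the measure of angle ∠DSP = 30°.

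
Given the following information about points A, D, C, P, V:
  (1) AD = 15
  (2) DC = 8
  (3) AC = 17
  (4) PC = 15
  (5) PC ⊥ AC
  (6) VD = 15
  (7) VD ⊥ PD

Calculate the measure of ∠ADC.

Step 1: By the inverse law of cosines on triangle ADC: cos(∠ADC) = (15² + 8² − 17²) / (2·15·8) = 0/240 = 0, so ∠ADC = 90°.

Therefore, the measure of angle ∠ADC = 90°.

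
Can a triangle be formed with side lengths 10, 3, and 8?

For three segments to close into a triangle, no single side can be as long as the other two combined.
The longest side is 10, and 3 + 8 = 11 > 10.
A triangle can be formed.

Yes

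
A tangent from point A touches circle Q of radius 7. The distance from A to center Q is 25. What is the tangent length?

tangent = √(d² - r²) = √(25² - 7²) = √(625 - 49) = √576 = 24

24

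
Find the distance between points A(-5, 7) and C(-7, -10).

d = sqrt((-7 - -5)^2 + (-10 - 7)^2)
d = sqrt(-2^2 + -17^2)
d = sqrt(4 + 289)
d = sqrt(293)

sqrt(293)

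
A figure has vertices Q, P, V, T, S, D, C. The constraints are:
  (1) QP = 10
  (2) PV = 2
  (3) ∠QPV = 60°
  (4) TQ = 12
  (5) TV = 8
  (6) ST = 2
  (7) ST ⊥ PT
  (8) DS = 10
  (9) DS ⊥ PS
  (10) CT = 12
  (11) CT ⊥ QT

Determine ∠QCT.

Step 1: By the law of cosines on triangle CTQ: CQ² = 12² + 12² − 2·12·12·cos(90°) = 288, so CQ = 12·√2.
Step 2: By the inverse law of cosines on triangle QCT: cos(∠QCT) = ((12·√2)² + 12² − 12²) / (2·12·√2·12) = 288/407.29 = 0.7071, so ∠QCT = 45°.

Therefore, the measure of angle ∠QCT = 45°.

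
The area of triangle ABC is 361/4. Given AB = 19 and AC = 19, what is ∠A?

Area = (1/2) * a * b * sin(C)
sin(C) = 2 * Area / (a * b)
sin(C) = 2 * 361/4 / (19 * 19)
sin(C) = 1/2
C = arcsin(1/2) = 30°
Since sin(180° - C) = sin(C), the obtuse angle 150° gives the same area, so C = 30° or C = 150°.

30° or 150°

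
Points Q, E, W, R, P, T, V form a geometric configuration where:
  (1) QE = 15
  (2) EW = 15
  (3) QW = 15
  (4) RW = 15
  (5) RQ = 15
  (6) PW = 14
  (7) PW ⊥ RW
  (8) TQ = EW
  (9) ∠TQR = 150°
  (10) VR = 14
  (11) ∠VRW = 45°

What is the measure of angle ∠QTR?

From the given relations: TQ = EW = 15.
Step 1: By the law of cosines on triangle TQR: TR² = 15² + 15² − 2·15·15·cos(150°) = 839.71, so TR ≈ 28.98.
Step 2: By the inverse law of cosines on triangle QTR: cos(∠QTR) = (15² + 28.98² − 15²) / (2·15·28.98) = 839.71/869.33 = 0.9659, so ∠QTR = 15°.

Therefore, the measure of angle ∠QTR = 15°.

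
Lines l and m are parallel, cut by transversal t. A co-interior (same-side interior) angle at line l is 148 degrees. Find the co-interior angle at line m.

Co-interior (same-side interior) angles are between the parallel lines on the same side of the transversal.
Unlike corresponding or alternate interior angles, they are supplementary rather than equal.
So the angle = 180 - 148 = 32 degrees.

32 degrees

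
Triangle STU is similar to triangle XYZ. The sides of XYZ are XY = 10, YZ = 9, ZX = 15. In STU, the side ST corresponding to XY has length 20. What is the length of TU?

k = 20/10 = 2. TU = 2 * 9 = 18.

18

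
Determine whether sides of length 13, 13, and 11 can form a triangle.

Sort the sides: 11, 13, 13.
It suffices to check that the sum of the two smallest exceeds the largest:
11 + 13 = 24 > 13. ✓
Yes, a valid triangle can be formed.

Yes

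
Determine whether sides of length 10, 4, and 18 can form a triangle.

The longest side is 18. The other two sides sum to 4 + 10 = 14.
Since 14 ≤ 18, the two shorter sides cannot reach around to close the triangle.

No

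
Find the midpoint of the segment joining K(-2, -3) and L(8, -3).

The midpoint is the point halfway along the segment.
Move half the horizontal distance: -2 + (8 - -2)/2 = -2 + 10/2 = 3
Move half the vertical distance: -3 + (-3 - -3)/2 = -3 + 0/2 = -3
Midpoint = (3, -3)

(3, -3)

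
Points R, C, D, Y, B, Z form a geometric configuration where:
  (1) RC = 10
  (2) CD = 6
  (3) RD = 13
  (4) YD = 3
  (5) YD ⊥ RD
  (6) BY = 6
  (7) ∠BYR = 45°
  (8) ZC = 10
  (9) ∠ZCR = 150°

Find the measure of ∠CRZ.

Step 1: By the law of cosines on triangle RCZ: RZ² = 10² + 10² − 2·10·10·cos(150°) = 373.21, so RZ ≈ 19.32.
Step 2: By the inverse law of cosines on triangle CRZ: cos(∠CRZ) = (10² + 19.32² − 10²) / (2·10·19.32) = 373.21/386.37 = 0.9659, so ∠CRZ = 15°.

Therefore, the measure of angle ∠CRZ = 15°.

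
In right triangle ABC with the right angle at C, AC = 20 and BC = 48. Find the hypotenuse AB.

In a right triangle, the square of the hypotenuse equals the sum of the squares of the two legs.
The legs are 20 and 48, so the hypotenuse = sqrt(400 + 2304) = sqrt(2704) = 52.

52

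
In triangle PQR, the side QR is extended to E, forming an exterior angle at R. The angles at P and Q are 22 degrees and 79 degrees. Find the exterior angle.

Exterior angle = 22 + 79 = 101 degrees (exterior angle theorem).

101 degrees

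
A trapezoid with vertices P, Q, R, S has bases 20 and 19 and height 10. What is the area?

Area = (20 + 19) * 10 / 2 = 390 / 2 = 195

195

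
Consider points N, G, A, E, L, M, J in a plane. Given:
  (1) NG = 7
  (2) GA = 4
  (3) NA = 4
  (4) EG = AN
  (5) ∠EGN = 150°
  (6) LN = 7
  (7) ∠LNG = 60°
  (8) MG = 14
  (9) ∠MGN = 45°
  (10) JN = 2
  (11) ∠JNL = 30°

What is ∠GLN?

Step 1: By the law of cosines on triangle LNG: LG² = 7² + 7² − 2·7·7·cos(60°) = 49, so LG = 7.
Step 2: By the inverse law of cosines on triangle GLN: cos(∠GLN) = (7² + 7² − 7²) / (2·7·7) = 49/98 = 0.5, so ∠GLN = 60°.

Therefore, the measure of angle ∠GLN = 60°.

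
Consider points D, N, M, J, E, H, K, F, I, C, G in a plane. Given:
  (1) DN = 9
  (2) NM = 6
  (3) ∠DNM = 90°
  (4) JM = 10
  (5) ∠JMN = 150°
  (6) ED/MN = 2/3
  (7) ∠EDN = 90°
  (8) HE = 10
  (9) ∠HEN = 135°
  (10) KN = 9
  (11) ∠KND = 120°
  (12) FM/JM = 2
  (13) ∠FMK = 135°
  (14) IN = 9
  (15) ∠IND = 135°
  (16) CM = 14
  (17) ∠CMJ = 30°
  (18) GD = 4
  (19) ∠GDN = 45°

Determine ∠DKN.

Step 1: By the law of cosines on triangle KND: KD² = 9² + 9² − 2·9·9·cos(120°) = 243, so KD = 9·√3.
Step 2: By the inverse law of cosines on triangle DKN: cos(∠DKN) = ((9·√3)² + 9² − 9²) / (2·9·√3·9) = 243/280.59 = 0.866, so ∠DKN = 30°.

Therefore, the measure of angle ∠DKN = 30°.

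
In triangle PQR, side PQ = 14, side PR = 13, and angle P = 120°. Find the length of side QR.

Law of cosines: QR^2 = 14^2 + 13^2 - 2(14)(13)cos(120°) = 547, so QR = sqrt(547).

sqrt(547)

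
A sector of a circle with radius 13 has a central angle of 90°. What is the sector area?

Sector area = π(13²)(1/4) = 169*pi/4

169*pi/4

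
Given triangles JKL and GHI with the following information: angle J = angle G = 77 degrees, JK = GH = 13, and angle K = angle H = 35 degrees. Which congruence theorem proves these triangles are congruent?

The given information provides:
angle J = angle G = 77 degrees, JK = GH = 13, and angle K = angle H = 35 degrees
This matches the ASA congruence theorem.
Two pairs of corresponding angles and the included side are equal (Angle-Side-Angle).

ASA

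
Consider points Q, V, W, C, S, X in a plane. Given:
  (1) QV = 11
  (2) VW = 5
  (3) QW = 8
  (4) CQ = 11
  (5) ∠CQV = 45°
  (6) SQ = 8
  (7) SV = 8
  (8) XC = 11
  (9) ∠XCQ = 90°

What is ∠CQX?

Step 1: By the law of cosines on triangle QCX: QX² = 11² + 11² − 2·11·11·cos(90°) = 242, so QX = 11·√2.
Step 2: By the inverse law of cosines on triangle CQX: cos(∠CQX) = (11² + (11·√2)² − 11²) / (2·11·11·√2) = 242/342.24 = 0.7071, so ∠CQX = 45°.

Therefore, the measure of angle ∠CQX = 45°.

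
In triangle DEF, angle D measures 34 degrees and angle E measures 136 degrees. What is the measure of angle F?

The interior angles sum to 180°: angle F = 180 - 34 - 136 = 10°.
The triangle is obtuse (angles 34°, 136°, 10°).

10 degrees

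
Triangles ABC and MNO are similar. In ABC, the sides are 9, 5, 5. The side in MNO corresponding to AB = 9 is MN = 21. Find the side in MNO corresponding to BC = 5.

Similar triangles have proportional sides. Setting up the proportion:
MN / AB = NO / BC
21 / 9 = NO / 5
NO = 5 * 21 / 9 = 35/3.

35/3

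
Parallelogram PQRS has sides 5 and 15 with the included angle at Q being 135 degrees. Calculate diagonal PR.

Law of cosines: d^2 = 5^2 + 15^2 - 2(5)(15)cos(135°) = 75*sqrt(2) + 250, so d = 5*sqrt(3*sqrt(2) + 10).

5*sqrt(3*sqrt(2) + 10)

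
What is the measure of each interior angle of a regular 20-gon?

Each interior angle of a regular n-gon is (n - 2) * 180 / n.
For n = 20: (20 - 2) * 180 / 20 = 3240/20 = 162 degrees.

162 degrees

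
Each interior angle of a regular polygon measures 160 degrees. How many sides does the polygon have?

Exterior angle = 180 - 160 = 20. n = 360 / 20 = 18.

18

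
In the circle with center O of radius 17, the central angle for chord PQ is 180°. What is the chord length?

Drop a perpendicular from the center to the chord, bisecting both the chord and the central angle.
Each half-chord = r sin(θ/2) = 17 sin(90°).
The full chord = 2 × 17 × sin(90°) = 34.

34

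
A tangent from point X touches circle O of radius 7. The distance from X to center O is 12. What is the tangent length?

The tangent, radius, and line from the external point to the center form a right triangle.
The right angle is where the tangent meets the radius.
By the Pythagorean theorem: tangent² + 7² = 12²
tangent² = 144 - 49 = 95
tangent = sqrt(95)

sqrt(95)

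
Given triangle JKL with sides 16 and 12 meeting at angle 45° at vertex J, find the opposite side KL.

Law of cosines: KL^2 = 16^2 + 12^2 - 2(16)(12)cos(45°) = 400 - 192*sqrt(2), so KL = 4*sqrt(25 - 12*sqrt(2)).

4*sqrt(25 - 12*sqrt(2))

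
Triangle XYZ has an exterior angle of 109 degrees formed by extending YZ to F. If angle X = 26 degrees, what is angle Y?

By the exterior angle theorem: exterior angle = sum of remote interior angles.
109 = 26 + angle Y
angle Y = 109 - 26 = 83 degrees

83 degrees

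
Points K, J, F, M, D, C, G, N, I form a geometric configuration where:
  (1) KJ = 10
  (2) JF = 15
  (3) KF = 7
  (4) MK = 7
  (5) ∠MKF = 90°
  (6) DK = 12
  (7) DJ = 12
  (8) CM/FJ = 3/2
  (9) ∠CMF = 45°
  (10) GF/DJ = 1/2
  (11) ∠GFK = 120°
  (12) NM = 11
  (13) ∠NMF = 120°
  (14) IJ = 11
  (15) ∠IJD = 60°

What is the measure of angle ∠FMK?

Step 1: By the law of cosines on triangle MKF: MF² = 7² + 7² − 2·7·7·cos(90°) = 98, so MF = 7·√2.
Step 2: By the inverse law of cosines on triangle FMK: cos(∠FMK) = ((7·√2)² + 7² − 7²) / (2·7·√2·7) = 98/138.59 = 0.7071, so ∠FMK = 45°.

Therefore, the measure of angle ∠FMK = 45°.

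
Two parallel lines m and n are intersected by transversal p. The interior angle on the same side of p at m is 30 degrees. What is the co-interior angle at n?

Co-interior angles (same-side interior) formed by parallel lines and a transversal are supplementary (sum to 180 degrees).
The given angle is 30 degrees.
The co-interior angle = 180 - 30 = 150 degrees.

150 degrees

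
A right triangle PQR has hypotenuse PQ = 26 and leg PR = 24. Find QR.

Rearranging the Pythagorean theorem to solve for the unknown leg:
leg^2 = hypotenuse^2 - known_leg^2 = 676 - 576 = 100
leg = sqrt(100) = 10.

10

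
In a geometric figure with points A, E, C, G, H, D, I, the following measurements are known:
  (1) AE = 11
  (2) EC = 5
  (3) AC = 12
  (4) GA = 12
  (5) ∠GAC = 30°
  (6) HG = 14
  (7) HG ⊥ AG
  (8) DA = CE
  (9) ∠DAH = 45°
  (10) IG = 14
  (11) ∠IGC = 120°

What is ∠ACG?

Step 1: By the law of cosines on triangle CAG: CG² = 12² + 12² − 2·12·12·cos(30°) = 38.58, so CG ≈ 6.21.
Step 2: By the inverse law of cosines on triangle ACG: cos(∠ACG) = (12² + 6.21² − 12²) / (2·12·6.21) = 38.58/149.08 = 0.2588, so ∠ACG = 75°.

Therefore, the measure of angle ∠ACG = 75°.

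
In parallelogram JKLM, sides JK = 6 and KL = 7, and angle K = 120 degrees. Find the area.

Area = 6 * 7 * sin(120°) = 42 * sqrt(3)/2 = 21*sqrt(3)

21*sqrt(3)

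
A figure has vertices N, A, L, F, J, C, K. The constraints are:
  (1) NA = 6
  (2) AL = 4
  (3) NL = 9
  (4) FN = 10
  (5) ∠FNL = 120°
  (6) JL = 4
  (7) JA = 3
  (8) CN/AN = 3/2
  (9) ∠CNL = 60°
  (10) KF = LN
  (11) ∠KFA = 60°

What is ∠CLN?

From the given relations: CN = 3/2·AN = 3/2·6 = 9.
Step 1: By the law of cosines on triangle LNC: LC² = 9² + 9² − 2·9·9·cos(60°) = 81, so LC = 9.
Step 2: By the inverse law of cosines on triangle CLN: cos(∠CLN) = (9² + 9² − 9²) / (2·9·9) = 81/162 = 0.5, so ∠CLN = 60°.

Therefore, the measure of angle ∠CLN = 60°.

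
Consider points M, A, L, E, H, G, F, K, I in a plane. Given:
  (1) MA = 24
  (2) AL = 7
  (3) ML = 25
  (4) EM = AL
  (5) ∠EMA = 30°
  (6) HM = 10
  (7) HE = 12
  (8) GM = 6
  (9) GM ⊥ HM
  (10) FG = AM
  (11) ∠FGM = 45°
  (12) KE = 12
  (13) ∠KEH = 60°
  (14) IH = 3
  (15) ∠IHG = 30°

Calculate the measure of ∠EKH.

Step 1: By the law of cosines on triangle KEH: KH² = 12² + 12² − 2·12·12·cos(60°) = 144, so KH = 12.
Step 2: By the inverse law of cosines on triangle EKH: cos(∠EKH) = (12² + 12² − 12²) / (2·12·12) = 144/288 = 0.5, so ∠EKH = 60°.

Therefore, the measure of angle ∠EKH = 60°.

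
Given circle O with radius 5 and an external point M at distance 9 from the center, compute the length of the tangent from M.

Let T be the point of tangency. Then OT ⊥ MT (radius ⊥ tangent).
In right triangle OTM: OM² = OT² + MT²
9² = 5² + MT²
MT² = 56, MT = 2*sqrt(14)

2*sqrt(14)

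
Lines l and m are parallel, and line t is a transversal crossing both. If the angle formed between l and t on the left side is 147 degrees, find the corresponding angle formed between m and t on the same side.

Corresponding angles formed by parallel lines and a transversal are equal.
The given angle is 147 degrees.
The corresponding angle = 147 degrees.

147 degrees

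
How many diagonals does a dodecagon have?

The number of diagonals in an n-gon is n(n - 3)/2.
For n = 12: 12(12 - 3)/2 = 12 × 9 / 2 = 54.

54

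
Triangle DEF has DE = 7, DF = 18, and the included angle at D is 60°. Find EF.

By the law of cosines: EF^2 = DE^2 + DF^2 - 2*DE*DF*cos(D)
EF^2 = 7^2 + 18^2 - 2*7*18*cos(60°)
EF^2 = 49 + 324 - 252*(1/2)
EF^2 = 247
EF = sqrt(247)

sqrt(247)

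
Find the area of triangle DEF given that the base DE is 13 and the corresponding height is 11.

Area = (1/2)(13)(11) = 143/2

143/2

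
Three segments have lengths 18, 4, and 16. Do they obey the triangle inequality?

Sort the sides: 4, 16, 18.
It suffices to check that the sum of the two smallest exceeds the largest:
4 + 16 = 20 > 18. ✓
Yes, a valid triangle can be formed.

Yes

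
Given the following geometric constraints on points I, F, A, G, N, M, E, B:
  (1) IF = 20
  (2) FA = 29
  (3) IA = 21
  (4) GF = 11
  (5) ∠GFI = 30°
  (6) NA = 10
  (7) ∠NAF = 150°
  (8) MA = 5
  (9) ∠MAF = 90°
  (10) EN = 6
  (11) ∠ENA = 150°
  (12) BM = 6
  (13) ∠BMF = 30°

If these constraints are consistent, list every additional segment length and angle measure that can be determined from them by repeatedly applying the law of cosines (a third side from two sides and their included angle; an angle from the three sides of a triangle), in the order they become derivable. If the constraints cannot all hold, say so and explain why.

The constraints are consistent. Derivable facts, in order:
After 1 step:
- AE ≈ 15.49
- FM ≈ 29.43
- FN ≈ 37.99
- IG ≈ 11.83
- ∠AFI = 46.4°
- ∠AIF = 90°
- ∠FAI = 43.6°
After 2 steps:
- FB ≈ 24.42
- ∠AEN = 18.83°
- ∠AFM = 9.78°
- ∠AFN = 7.56°
- ∠AMF = 80.22°
- ∠ANF = 22.44°
- ∠EAN = 11.17°
- ∠FGI = 122.29°
- ∠FIG = 27.71°
After 3 steps:
- ∠BFM = 7.06°
- ∠FBM = 142.94°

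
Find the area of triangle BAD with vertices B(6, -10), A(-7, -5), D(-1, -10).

Using the Shoelace formula for a triangle:
Area = (1/2)|x0(y1 - y2) + x1(y2 - y0) + x2(y0 - y1)|
Area = (1/2)|6(-5 - -10) + -7(-10 - -10) + -1(-10 - -5)|
Area = (1/2)|30 + 0 + 5|
Area = (1/2)|35|
Area = (1/2)(35)
Area = 35/2

35/2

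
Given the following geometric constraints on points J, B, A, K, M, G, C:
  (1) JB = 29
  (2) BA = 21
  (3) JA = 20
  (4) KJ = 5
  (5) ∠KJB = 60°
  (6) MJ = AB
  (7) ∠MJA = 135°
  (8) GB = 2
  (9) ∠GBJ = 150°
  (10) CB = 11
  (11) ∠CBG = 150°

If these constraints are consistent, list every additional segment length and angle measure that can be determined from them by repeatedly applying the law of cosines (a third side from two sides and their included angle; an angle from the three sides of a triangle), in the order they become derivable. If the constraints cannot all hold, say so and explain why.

The constraints are consistent. Derivable facts, in order:
After 1 step:
- AM ≈ 37.88
- BK ≈ 26.85
- GC ≈ 12.77
- JG ≈ 30.75
- ∠ABJ = 43.6°
- ∠AJB = 46.4°
- ∠BAJ = 90°
After 2 steps:
- ∠AMJ = 21.92°
- ∠BCG = 4.49°
- ∠BGC = 25.51°
- ∠BGJ = 28.14°
- ∠BJG = 1.86°
- ∠BKJ = 110.72°
- ∠JAM = 23.08°
- ∠JBK = 9.28°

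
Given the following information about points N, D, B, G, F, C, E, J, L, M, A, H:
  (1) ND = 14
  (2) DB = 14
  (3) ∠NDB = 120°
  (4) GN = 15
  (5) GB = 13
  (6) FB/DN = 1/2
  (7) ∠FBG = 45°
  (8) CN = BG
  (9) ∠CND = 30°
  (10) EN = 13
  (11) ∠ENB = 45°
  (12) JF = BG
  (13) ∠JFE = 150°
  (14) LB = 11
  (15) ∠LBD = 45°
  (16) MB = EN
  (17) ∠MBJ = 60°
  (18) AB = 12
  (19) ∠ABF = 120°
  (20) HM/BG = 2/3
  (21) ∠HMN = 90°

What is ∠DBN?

Step 1: By the law of cosines on triangle BDN: BN² = 14² + 14² − 2·14·14·cos(120°) = 588, so BN = 14·√3.
Step 2: By the inverse law of cosines on triangle DBN: cos(∠DBN) = (14² + (14·√3)² − 14²) / (2·14·14·√3) = 588/678.96 = 0.866, so ∠DBN = 30°.

Therefore, the measure of angle ∠DBN = 30°.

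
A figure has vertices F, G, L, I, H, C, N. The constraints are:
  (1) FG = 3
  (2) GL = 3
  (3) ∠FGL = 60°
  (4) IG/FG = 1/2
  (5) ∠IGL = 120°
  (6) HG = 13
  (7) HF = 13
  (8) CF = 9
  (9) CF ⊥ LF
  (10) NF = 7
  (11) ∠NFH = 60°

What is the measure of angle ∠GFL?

Step 1: By the law of cosines on triangle FGL: FL² = 3² + 3² − 2·3·3·cos(60°) = 9, so FL = 3.
Step 2: By the inverse law of cosines on triangle GFL: cos(∠GFL) = (3² + 3² − 3²) / (2·3·3) = 9/18 = 0.5, so ∠GFL = 60°.

Therefore, the measure of angle ∠GFL = 60°.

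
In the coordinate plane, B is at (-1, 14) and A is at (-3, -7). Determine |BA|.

d = sqrt((-2)^2 + (-21)^2) = sqrt(445)

sqrt(445)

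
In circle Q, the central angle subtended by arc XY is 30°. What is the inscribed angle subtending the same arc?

By the inscribed angle theorem, the inscribed angle is half the central angle.
Inscribed angle = 30° / 2 = 15°

15°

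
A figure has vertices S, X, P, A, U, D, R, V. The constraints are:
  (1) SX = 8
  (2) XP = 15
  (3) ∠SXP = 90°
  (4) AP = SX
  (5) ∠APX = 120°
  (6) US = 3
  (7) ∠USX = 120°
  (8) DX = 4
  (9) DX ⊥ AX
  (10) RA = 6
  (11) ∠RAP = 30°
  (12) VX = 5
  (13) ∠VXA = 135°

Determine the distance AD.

From the given relations: AP = SX = 8.
Step 1: By the law of cosines on triangle XPA: XA² = 15² + 8² − 2·15·8·cos(120°) = 409, so XA ≈ 20.22.
Step 2: By the law of cosines on triangle AXD: AD² = 20.22² + 4² − 2·20.22·4·cos(90°) = 425, so AD = 5·√17.

Therefore, the length of AD = 5·√17.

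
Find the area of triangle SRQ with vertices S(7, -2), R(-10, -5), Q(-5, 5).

Using the Shoelace formula for a triangle:
Area = (1/2)|x0(y1 - y2) + x1(y2 - y0) + x2(y0 - y1)|
Area = (1/2)|7(-5 - 5) + -10(5 - -2) + -5(-2 - -5)|
Area = (1/2)|-70 + -70 + -15|
Area = (1/2)|-155|
Area = (1/2)(155)
Area = 155/2

155/2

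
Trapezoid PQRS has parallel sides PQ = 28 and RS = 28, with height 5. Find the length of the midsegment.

The midsegment of a trapezoid = (base1 + base2) / 2
midsegment = (28 + 28) / 2
midsegment = 56 / 2
midsegment = 28

28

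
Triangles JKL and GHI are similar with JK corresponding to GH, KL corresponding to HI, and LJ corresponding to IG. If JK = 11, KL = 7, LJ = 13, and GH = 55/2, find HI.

Similar triangles have proportional sides. Setting up the proportion:
GH / JK = HI / KL
55/2 / 11 = HI / 7
HI = 7 * 55/2 / 11 = 35/2.

35/2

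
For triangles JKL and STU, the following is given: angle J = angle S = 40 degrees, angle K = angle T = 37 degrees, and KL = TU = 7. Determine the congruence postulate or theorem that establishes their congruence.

Consider the given information: angle J = angle S = 40 degrees, angle K = angle T = 37 degrees, and KL = TU = 7
This is not SAS or ASA: SAS requires two sides and the included angle between them. ASA requires two angles and the side between them.
The correct criterion is AAS. Two pairs of corresponding angles and a non-included side are equal (Angle-Angle-Side).

AAS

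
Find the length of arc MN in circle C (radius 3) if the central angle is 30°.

Arc length = 2π(3)(1/12) = pi/2

pi/2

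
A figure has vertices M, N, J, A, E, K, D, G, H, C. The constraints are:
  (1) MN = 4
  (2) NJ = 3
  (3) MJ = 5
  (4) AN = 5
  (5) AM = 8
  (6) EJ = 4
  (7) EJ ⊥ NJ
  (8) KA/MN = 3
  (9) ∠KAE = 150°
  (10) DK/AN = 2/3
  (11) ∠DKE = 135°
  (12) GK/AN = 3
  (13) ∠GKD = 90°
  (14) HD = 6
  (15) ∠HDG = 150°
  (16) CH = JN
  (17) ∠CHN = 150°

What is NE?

Step 1: By the law of cosines on triangle NJE: NE² = 3² + 4² − 2·3·4·cos(90°) = 25, so NE = 5.

Therefore, the length of NE = 5.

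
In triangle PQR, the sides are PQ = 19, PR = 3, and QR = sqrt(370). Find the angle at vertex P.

cos(P) = (19² + 3² - (sqrt(370))²) / (2 × 19 × 3) = 0, so P = arccos(0) = 90°.

90°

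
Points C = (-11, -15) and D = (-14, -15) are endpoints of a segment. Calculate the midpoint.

The midpoint is the average of the coordinates:
x: (-11 + -14)/2 = -25/2
y: (-15 + -15)/2 = -15
Midpoint = (-25/2, -15)

(-25/2, -15)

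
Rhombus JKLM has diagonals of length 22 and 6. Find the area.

Area = (22 * 6) / 2 = 132 / 2 = 66

66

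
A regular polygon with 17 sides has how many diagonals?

Each of the 17 vertices connects to 14 non-adjacent vertices via diagonals.
Total connections = 17 × 14 = 238, but each diagonal is counted twice.
Number of diagonals = 238 / 2 = 119.

119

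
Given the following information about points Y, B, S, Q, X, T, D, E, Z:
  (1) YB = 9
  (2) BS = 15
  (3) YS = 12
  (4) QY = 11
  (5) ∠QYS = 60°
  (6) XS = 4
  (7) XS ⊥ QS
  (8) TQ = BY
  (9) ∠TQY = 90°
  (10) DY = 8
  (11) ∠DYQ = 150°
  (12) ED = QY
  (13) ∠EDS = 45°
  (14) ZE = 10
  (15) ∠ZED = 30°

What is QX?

Step 1: By the law of cosines on triangle SYQ: SQ² = 12² + 11² − 2·12·11·cos(60°) = 133, so SQ = √133.
Step 2: By the law of cosines on triangle QSX: QX² = √133² + 4² − 2·√133·4·cos(90°) = 149, so QX = √149.

Therefore, the length of QX = √149.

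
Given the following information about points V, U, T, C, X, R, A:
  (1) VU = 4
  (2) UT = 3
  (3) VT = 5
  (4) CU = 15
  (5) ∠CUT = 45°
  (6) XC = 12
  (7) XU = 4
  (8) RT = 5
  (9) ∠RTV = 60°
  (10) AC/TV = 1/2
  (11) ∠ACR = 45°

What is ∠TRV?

Step 1: By the law of cosines on triangle RTV: RV² = 5² + 5² − 2·5·5·cos(60°) = 25, so RV = 5.
Step 2: By the inverse law of cosines on triangle TRV: cos(∠TRV) = (5² + 5² − 5²) / (2·5·5) = 25/50 = 0.5, so ∠TRV = 60°.

Therefore, the measure of angle ∠TRV = 60°.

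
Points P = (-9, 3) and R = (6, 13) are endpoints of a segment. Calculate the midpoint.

The midpoint is the average of the coordinates:
x: (-9 + 6)/2 = -3/2
y: (3 + 13)/2 = 8
Midpoint = (-3/2, 8)

(-3/2, 8)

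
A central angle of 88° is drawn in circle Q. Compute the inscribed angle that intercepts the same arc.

Inscribed angle = 88° / 2 = 44° (inscribed angle theorem).

44°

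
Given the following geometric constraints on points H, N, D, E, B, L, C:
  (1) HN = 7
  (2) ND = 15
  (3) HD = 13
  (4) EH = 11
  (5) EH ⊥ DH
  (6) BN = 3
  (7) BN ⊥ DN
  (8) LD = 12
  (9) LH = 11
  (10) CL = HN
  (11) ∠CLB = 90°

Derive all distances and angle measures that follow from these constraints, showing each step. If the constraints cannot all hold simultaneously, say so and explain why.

The constraints are consistent.

From the given relations:
  CL = HN = 7

Step 1: From DH = 13, HE = 11, and ∠DHE = 90°, by the law of cosines:
  DE² = DH² + HE² - 2·DH·HE·cos(90°) = 169 + 121 - 0 = 290
  DE ≈ 17.03

Step 2: From DN = 15, NB = 3, and ∠DNB = 90°, by the law of cosines:
  DB² = DN² + NB² - 2·DN·NB·cos(90°) = 225 + 9 - 0 = 234
  DB = 3·√26

Step 3: From HD = 13, HL = 11, DL = 12, by the inverse law of cosines:
  cos(∠DHL) = (HD² + HL² - DL²) / (2·HD·HL)
  ∠DHL = 59.3°

Step 4: From HD = 13, HN = 7, DN = 15, by the inverse law of cosines:
  cos(∠DHN) = (HD² + HN² - DN²) / (2·HD·HN)
  ∠DHN = 92.2°

Step 5: From ND = 15, NH = 7, DH = 13, by the inverse law of cosines:
  cos(∠DNH) = (ND² + NH² - DH²) / (2·ND·NH)
  ∠DNH = 60°

Step 6: From DH = 13, DL = 12, HL = 11, by the inverse law of cosines:
  cos(∠HDL) = (DH² + DL² - HL²) / (2·DH·DL)
  ∠HDL = 52.02°

Step 7: From DH = 13, DN = 15, HN = 7, by the inverse law of cosines:
  cos(∠HDN) = (DH² + DN² - HN²) / (2·DH·DN)
  ∠HDN = 27.8°

Step 8: From LD = 12, LH = 11, DH = 13, by the inverse law of cosines:
  cos(∠DLH) = (LD² + LH² - DH²) / (2·LD·LH)
  ∠DLH = 68.68°

Step 9: From DB = 3·√26, DN = 15, BN = 3, by the inverse law of cosines:
  cos(∠BDN) = (DB² + DN² - BN²) / (2·DB·DN)
  ∠BDN = 11.31°

Step 10: From DE = 17.03, DH = 13, EH = 11, by the inverse law of cosines:
  cos(∠EDH) = (DE² + DH² - EH²) / (2·DE·DH)
  ∠EDH = 40.24°

Step 11: From ED = 17.03, EH = 11, DH = 13, by the inverse law of cosines:
  cos(∠DEH) = (ED² + EH² - DH²) / (2·ED·EH)
  ∠DEH = 49.76°

Step 12: From BD = 3·√26, BN = 3, DN = 15, by the inverse law of cosines:
  cos(∠DBN) = (BD² + BN² - DN²) / (2·BD·BN)
  ∠DBN = 78.69°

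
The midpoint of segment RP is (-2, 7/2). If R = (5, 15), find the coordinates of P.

Using the midpoint formula: M = ((x1 + x2)/2, (y1 + y2)/2)
We know M = (-2, 7/2) and R = (5, 15)
For x: -2 = (5 + x2)/2, so x2 = 2*-2 - 5 = -9
For y: 7/2 = (15 + y2)/2, so y2 = 2*7/2 - 15 = -8
P = (-9, -8)

(-9, -8)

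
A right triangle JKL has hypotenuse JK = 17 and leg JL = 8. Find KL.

KL = sqrt(17^2 - 8^2) = sqrt(225) = 15

15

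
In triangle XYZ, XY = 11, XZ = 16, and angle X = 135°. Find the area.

When two sides and the included angle are known, the area formula is (1/2)ab sin(C).
The height from one side to the opposite vertex is 16 sin(135°) = 8*sqrt(2).
Area = (1/2) * 11 * 8*sqrt(2) = 44*sqrt(2).

44*sqrt(2)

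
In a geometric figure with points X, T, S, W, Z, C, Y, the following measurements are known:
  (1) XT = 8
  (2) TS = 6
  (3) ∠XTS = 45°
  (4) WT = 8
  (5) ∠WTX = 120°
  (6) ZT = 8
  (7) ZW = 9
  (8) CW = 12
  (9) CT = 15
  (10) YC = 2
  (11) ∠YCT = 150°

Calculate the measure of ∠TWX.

Step 1: By the law of cosines on triangle WTX: WX² = 8² + 8² − 2·8·8·cos(120°) = 192, so WX = 8·√3.
Step 2: By the inverse law of cosines on triangle TWX: cos(∠TWX) = (8² + (8·√3)² − 8²) / (2·8·8·√3) = 192/221.7 = 0.866, so ∠TWX = 30°.

Therefore, the measure of angle ∠TWX = 30°.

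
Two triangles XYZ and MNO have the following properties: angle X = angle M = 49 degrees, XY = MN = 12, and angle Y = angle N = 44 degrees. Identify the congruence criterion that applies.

The given information matches ASA: Two pairs of corresponding angles and the included side are equal (Angle-Side-Angle).

ASA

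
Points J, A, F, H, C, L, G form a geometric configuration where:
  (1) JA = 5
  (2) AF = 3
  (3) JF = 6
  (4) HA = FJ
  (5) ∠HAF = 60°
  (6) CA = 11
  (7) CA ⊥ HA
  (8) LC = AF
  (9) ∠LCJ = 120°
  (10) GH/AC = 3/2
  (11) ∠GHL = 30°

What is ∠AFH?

From the given relations: HA = FJ = 6.
Step 1: By the law of cosines on triangle FAH: FH² = 3² + 6² − 2·3·6·cos(60°) = 27, so FH = 3·√3.
Step 2: By the inverse law of cosines on triangle AFH: cos(∠AFH) = (3² + (3·√3)² − 6²) / (2·3·3·√3) = 0/31.18 = 0, so ∠AFH = 90°.

Therefore, the measure of angle ∠AFH = 90°.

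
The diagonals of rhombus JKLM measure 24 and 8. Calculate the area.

Area = (24 * 8) / 2 = 192 / 2 = 96

96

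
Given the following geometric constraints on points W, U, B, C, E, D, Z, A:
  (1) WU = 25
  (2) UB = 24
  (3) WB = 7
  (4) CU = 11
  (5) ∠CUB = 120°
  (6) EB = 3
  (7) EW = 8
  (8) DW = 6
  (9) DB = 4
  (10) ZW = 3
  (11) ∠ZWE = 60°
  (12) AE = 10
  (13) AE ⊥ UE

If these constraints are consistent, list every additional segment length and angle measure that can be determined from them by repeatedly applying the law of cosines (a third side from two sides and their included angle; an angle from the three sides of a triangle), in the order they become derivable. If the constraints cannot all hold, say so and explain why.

The constraints are consistent. Derivable facts, in order:
After 1 step:
- BC = 31
- EZ = 7
- ∠BDW = 86.42°
- ∠BEW = 60°
- ∠BUW = 16.26°
- ∠BWD = 34.77°
- ∠BWE = 21.79°
- ∠BWU = 73.74°
- ∠DBW = 58.81°
- ∠EBW = 98.21°
- ∠UBW = 90°
After 2 steps:
- ∠BCU = 42.1°
- ∠CBU = 17.9°
- ∠EZW = 98.21°
- ∠WEZ = 21.79°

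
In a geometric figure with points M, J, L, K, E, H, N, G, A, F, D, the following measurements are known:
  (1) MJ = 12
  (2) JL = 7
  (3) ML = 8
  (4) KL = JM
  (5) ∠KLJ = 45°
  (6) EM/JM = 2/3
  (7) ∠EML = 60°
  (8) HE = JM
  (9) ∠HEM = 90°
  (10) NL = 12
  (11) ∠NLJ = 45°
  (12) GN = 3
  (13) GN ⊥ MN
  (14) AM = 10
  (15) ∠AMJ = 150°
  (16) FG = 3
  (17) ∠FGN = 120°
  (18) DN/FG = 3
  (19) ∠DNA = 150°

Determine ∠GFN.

Step 1: By the law of cosines on triangle FGN: FN² = 3² + 3² − 2·3·3·cos(120°) = 27, so FN = 3·√3.
Step 2: By the inverse law of cosines on triangle GFN: cos(∠GFN) = (3² + (3·√3)² − 3²) / (2·3·3·√3) = 27/31.18 = 0.866, so ∠GFN = 30°.

Therefore, the measure of angle ∠GFN = 30°.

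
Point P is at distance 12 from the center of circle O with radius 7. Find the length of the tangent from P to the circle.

Let T be the point of tangency. Then OT ⊥ PT (radius ⊥ tangent).
In right triangle OTP: OP² = OT² + PT²
12² = 7² + PT²
PT² = 95, PT = sqrt(95)

sqrt(95)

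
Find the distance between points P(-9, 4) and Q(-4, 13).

d = sqrt((5)^2 + (9)^2) = sqrt(106)

sqrt(106)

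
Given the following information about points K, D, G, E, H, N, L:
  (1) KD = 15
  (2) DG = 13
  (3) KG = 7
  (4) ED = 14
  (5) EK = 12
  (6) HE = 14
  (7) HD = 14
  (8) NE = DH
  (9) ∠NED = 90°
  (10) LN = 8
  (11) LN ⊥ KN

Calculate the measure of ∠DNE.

From the given relations: NE = DH = 14.
Step 1: By the law of cosines on triangle NED: ND² = 14² + 14² − 2·14·14·cos(90°) = 392, so ND = 14·√2.
Step 2: By the inverse law of cosines on triangle DNE: cos(∠DNE) = ((14·√2)² + 14² − 14²) / (2·14·√2·14) = 392/554.37 = 0.7071, so ∠DNE = 45°.

Therefore, the measure of angle ∠DNE = 45°.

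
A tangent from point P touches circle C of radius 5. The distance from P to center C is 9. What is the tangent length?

Let T be the point of tangency. Then CT ⊥ PT (radius ⊥ tangent).
In right triangle CTP: CP² = CT² + PT²
9² = 5² + PT²
PT² = 56, PT = 2*sqrt(14)

2*sqrt(14)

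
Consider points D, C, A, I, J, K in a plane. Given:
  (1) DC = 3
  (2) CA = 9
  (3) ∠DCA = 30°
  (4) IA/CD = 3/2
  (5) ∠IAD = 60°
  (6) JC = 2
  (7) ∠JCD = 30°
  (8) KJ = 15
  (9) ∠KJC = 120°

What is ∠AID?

From the given relations: IA = 3/2·CD = 3/2·3 ≈ 4.5.
Step 1: By the law of cosines on triangle DCA: DA² = 3² + 9² − 2·3·9·cos(30°) = 43.23, so DA ≈ 6.58.
Step 2: By the law of cosines on triangle IAD: ID² = 4.5² + 6.58² − 2·4.5·6.58·cos(60°) = 33.9, so ID ≈ 5.82.
Step 3: By the inverse law of cosines on triangle AID: cos(∠AID) = (4.5² + 5.82² − 6.58²) / (2·4.5·5.82) = 10.91/52.4 = 0.2082, so ∠AID = 77.98°.

Therefore, the measure of angle ∠AID = 77.98°.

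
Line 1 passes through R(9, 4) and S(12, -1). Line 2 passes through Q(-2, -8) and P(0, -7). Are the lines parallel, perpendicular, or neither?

Slope of line 1: m1 = (-1 - 4)/(12 - 9) = -5/3 = -5/3
Slope of line 2: m2 = (-7 - -8)/(0 - -2) = 1/2 = 1/2
For parallel lines we need equal slopes: -5/3 != 1/2.
For perpendicular lines we need m1*m2 = -1: (-5/3)(1/2) = -5/6 != -1.
Since neither condition holds, the lines are neither parallel nor perpendicular.

Neither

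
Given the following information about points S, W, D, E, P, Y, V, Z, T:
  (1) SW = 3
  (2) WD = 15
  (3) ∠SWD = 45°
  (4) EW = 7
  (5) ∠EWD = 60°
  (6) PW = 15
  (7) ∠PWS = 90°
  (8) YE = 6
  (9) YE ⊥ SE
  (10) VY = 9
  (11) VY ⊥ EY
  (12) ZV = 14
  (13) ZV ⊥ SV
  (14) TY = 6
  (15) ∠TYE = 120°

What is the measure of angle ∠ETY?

Step 1: By the law of cosines on triangle TYE: TE² = 6² + 6² − 2·6·6·cos(120°) = 108, so TE = 6·√3.
Step 2: By the inverse law of cosines on triangle ETY: cos(∠ETY) = ((6·√3)² + 6² − 6²) / (2·6·√3·6) = 108/124.71 = 0.866, so ∠ETY = 30°.

Therefore, the measure of angle ∠ETY = 30°.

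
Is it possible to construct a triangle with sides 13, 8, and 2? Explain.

The longest side is 13. The other two sides sum to 2 + 8 = 10.
Since 10 ≤ 13, the two shorter sides cannot reach around to close the triangle.

No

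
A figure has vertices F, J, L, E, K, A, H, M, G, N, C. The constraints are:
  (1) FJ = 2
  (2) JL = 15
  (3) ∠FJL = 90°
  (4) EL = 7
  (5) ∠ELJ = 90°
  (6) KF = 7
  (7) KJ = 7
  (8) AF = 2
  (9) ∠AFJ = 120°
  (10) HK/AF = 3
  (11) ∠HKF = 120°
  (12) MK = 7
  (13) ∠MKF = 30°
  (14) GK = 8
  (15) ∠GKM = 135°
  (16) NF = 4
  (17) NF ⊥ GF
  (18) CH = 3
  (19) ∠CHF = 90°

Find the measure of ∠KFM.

Step 1: By the law of cosines on triangle FKM: FM² = 7² + 7² − 2·7·7·cos(30°) = 13.13, so FM ≈ 3.62.
Step 2: By the inverse law of cosines on triangle KFM: cos(∠KFM) = (7² + 3.62² − 7²) / (2·7·3.62) = 13.13/50.73 = 0.2588, so ∠KFM = 75°.

Therefore, the measure of angle ∠KFM = 75°.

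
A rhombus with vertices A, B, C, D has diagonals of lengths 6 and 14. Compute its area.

The diagonals of a rhombus divide it into four right triangles.
Each triangle has legs 6/ 2 = 3 and 14/2 = 7, so each has area (1/2)*3*7 = 21/2.
Four such triangles give total area = (d1 * d2) / 2 = 42.

42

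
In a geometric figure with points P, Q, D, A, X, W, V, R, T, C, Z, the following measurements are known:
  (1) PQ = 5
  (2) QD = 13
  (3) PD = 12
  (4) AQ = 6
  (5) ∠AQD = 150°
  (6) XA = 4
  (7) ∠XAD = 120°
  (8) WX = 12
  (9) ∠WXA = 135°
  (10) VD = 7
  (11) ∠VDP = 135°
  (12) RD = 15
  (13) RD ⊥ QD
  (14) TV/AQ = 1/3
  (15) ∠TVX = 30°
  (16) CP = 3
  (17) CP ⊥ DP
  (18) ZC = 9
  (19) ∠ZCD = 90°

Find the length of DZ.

Step 1: By the law of cosines on triangle CPD: CD² = 3² + 12² − 2·3·12·cos(90°) = 153, so CD = 3·√17.
Step 2: By the law of cosines on triangle DCZ: DZ² = (3·√17)² + 9² − 2·3·√17·9·cos(90°) = 234, so DZ = 3·√26.

Therefore, the length of DZ = 3·√26.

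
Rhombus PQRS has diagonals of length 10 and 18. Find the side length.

Half-diagonals are 5 and 9. side = sqrt(5^2 + 9^2) = sqrt(106)

sqrt(106)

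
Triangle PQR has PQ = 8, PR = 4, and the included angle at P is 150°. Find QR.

By the law of cosines: QR^2 = PQ^2 + PR^2 - 2*PQ*PR*cos(P)
QR^2 = 8^2 + 4^2 - 2*8*4*cos(150°)
QR^2 = 64 + 16 - 64*(-sqrt(3)/2)
QR^2 = 32*sqrt(3) + 80
QR = 4*sqrt(2*sqrt(3) + 5)

4*sqrt(2*sqrt(3) + 5)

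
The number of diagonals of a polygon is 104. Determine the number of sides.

Using d = n(n - 3)/2, we solve 104 = n(n - 3)/2.
So n(n - 3) = 208.
Testing n = 16: 16 * 13 = 208 = 208. Correct.
The polygon has 16 sides.

16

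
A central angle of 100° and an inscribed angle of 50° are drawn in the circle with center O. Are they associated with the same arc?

By the inscribed angle theorem, if both angles subtend the same arc, the inscribed angle must be half the central angle.
Half of 100° = 50°, which equals the given inscribed angle of 50°.
Therefore, yes, they correspond to the same arc.

Yes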